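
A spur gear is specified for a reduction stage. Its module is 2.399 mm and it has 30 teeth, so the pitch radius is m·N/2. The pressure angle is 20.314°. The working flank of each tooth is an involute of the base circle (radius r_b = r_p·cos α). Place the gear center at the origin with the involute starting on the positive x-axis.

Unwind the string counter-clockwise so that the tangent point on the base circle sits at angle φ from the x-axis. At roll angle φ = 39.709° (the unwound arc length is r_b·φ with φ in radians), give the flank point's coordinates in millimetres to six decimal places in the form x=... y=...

pitch radius r_p = m·N/2 = 2.399·30/2 = 35.985000
base radius r_b = r_p·cos α = 35.985000·cos 20.314° = 33.746882
roll angle φ = 39.709° = 0.69305279 rad
x = r_b·(cos φ + φ·sin φ) = 33.746882·(0.76929921 + 0.69305279·0.63888867) = 40.904014
y = r_b·(sin φ − φ·cos φ) = 33.746882·(0.63888867 − 0.69305279·0.76929921) = 3.567845

x=40.904014 y=3.567845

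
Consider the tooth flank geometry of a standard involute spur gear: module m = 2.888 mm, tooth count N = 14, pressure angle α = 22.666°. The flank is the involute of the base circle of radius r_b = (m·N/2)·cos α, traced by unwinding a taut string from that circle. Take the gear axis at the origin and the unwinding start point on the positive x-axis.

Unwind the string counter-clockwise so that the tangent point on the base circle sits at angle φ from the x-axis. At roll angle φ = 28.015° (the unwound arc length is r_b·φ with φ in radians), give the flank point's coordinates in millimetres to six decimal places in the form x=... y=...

x=20.753075 y=0.709662

pitch radius r_p = m·N/2 = 2.888·14/2 = 20.216000
base radius r_b = r_p·cos α = 20.216000·cos 22.666° = 18.654656
roll angle φ = 28.015° = 0.48895399 rad
x = r_b·(cos φ + φ·sin φ) = 18.654656·(0.88282466 + 0.48895399·0.46970270) = 20.753075
y = r_b·(sin φ − φ·cos φ) = 18.654656·(0.46970270 − 0.48895399·0.88282466) = 0.709662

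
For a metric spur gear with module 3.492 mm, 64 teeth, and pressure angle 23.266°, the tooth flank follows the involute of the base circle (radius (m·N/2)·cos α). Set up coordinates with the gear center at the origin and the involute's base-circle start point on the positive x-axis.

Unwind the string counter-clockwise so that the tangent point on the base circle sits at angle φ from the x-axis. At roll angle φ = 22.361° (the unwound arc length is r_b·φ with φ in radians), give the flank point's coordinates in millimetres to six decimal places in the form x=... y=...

x=110.179904 y=2.003291

pitch radius r_p = m·N/2 = 3.492·64/2 = 111.744000
base radius r_b = r_p·cos α = 111.744000·cos 23.266° = 102.657083
roll angle φ = 22.361° = 0.39027307 rad
x = r_b·(cos φ + φ·sin φ) = 102.657083·(0.92480521 + 0.39027307·0.38044097) = 110.179904
y = r_b·(sin φ − φ·cos φ) = 102.657083·(0.38044097 − 0.39027307·0.92480521) = 2.003291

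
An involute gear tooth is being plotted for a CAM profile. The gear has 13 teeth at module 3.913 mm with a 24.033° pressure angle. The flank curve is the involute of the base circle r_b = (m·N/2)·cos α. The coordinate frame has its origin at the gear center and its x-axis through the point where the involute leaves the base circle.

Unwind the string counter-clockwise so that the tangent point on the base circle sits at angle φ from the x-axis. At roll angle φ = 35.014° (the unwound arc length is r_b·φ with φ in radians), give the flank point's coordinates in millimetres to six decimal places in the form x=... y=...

x=27.170565 y=1.702047

pitch radius r_p = m·N/2 = 3.913·13/2 = 25.434500
base radius r_b = r_p·cos α = 25.434500·cos 24.033° = 23.229610
roll angle φ = 35.014° = 0.61110958 rad
x = r_b·(cos φ + φ·sin φ) = 23.229610·(0.81901187 + 0.61110958·0.57377658) = 27.170565
y = r_b·(sin φ − φ·cos φ) = 23.229610·(0.57377658 − 0.61110958·0.81901187) = 1.702047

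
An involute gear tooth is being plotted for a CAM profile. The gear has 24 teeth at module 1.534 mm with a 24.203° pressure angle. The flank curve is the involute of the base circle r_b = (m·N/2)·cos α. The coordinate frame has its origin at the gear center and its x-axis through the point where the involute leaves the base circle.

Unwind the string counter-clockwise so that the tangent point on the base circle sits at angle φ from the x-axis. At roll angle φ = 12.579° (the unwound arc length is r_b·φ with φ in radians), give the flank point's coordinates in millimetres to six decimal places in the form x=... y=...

pitch radius r_p = m·N/2 = 1.534·24/2 = 18.408000
base radius r_b = r_p·cos α = 18.408000·cos 24.203° = 16.789912
roll angle φ = 12.579° = 0.21954497 rad
x = r_b·(cos φ + φ·sin φ) = 16.789912·(0.97599665 + 0.21954497·0.21778553) = 17.189686
y = r_b·(sin φ − φ·cos φ) = 16.789912·(0.21778553 − 0.21954497·0.97599665) = 0.058939

x=17.189686 y=0.058939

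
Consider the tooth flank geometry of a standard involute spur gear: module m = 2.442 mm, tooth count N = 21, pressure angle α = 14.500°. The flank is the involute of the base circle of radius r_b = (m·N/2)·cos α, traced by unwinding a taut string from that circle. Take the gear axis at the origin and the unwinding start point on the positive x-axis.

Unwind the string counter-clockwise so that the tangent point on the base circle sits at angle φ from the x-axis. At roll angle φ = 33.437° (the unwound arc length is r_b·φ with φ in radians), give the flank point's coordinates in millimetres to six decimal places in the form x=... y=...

pitch radius r_p = m·N/2 = 2.442·21/2 = 25.641000
base radius r_b = r_p·cos α = 25.641000·cos 14.500° = 24.824274
roll angle φ = 33.437° = 0.58358574 rad
x = r_b·(cos φ + φ·sin φ) = 24.824274·(0.83449220 + 0.58358574·0.55101975) = 28.698337
y = r_b·(sin φ − φ·cos φ) = 24.824274·(0.55101975 − 0.58358574·0.83449220) = 1.589300

x=28.698337 y=1.589300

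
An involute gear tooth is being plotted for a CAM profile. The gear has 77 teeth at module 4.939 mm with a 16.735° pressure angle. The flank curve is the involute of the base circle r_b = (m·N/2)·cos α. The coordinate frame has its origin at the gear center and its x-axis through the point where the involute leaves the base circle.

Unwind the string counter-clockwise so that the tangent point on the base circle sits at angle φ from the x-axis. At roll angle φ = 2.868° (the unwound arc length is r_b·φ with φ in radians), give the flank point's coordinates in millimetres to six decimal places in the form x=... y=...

x=182.325961 y=0.007611

pitch radius r_p = m·N/2 = 4.939·77/2 = 190.151500
base radius r_b = r_p·cos α = 190.151500·cos 16.735° = 182.097971
roll angle φ = 2.868° = 0.05005604 rad
x = r_b·(cos φ + φ·sin φ) = 182.097971·(0.99874746 + 0.05005604·0.05003514) = 182.325961
y = r_b·(sin φ − φ·cos φ) = 182.097971·(0.05003514 − 0.05005604·0.99874746) = 0.007611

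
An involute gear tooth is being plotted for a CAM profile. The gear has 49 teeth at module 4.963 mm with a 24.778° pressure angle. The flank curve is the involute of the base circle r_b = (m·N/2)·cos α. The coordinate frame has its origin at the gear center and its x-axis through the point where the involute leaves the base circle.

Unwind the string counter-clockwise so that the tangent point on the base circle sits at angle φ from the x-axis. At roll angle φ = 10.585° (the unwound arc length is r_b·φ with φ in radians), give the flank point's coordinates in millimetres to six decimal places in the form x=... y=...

pitch radius r_p = m·N/2 = 4.963·49/2 = 121.593500
base radius r_b = r_p·cos α = 121.593500·cos 24.778° = 110.399416
roll angle φ = 10.585° = 0.18474310 rad
x = r_b·(cos φ + φ·sin φ) = 110.399416·(0.98298347 + 0.18474310·0.18369401) = 112.267339
y = r_b·(sin φ − φ·cos φ) = 110.399416·(0.18369401 − 0.18474310·0.98298347) = 0.231242

x=112.267339 y=0.231242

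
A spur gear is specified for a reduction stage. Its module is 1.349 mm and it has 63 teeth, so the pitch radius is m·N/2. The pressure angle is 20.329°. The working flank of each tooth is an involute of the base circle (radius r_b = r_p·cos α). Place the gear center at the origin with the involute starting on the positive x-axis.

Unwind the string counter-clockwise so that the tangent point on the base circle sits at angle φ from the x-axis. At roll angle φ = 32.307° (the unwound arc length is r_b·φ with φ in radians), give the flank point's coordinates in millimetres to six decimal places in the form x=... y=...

x=45.686514 y=2.306333

pitch radius r_p = m·N/2 = 1.349·63/2 = 42.493500
base radius r_b = r_p·cos α = 42.493500·cos 20.329° = 39.846716
roll angle φ = 32.307° = 0.56386352 rad
x = r_b·(cos φ + φ·sin φ) = 39.846716·(0.84519654 + 0.56386352·0.53445561) = 45.686514
y = r_b·(sin φ − φ·cos φ) = 39.846716·(0.53445561 − 0.56386352·0.84519654) = 2.306333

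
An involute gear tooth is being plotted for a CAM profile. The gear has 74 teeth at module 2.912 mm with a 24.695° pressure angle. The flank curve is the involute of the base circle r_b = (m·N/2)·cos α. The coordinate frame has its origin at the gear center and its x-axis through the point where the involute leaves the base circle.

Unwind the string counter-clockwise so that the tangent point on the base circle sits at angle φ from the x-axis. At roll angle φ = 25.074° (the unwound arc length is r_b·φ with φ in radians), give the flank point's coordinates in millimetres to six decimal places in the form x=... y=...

x=106.819892 y=2.682754

pitch radius r_p = m·N/2 = 2.912·74/2 = 107.744000
base radius r_b = r_p·cos α = 107.744000·cos 24.695° = 97.890234
roll angle φ = 25.074° = 0.43762386 rad
x = r_b·(cos φ + φ·sin φ) = 97.890234·(0.90576120 + 0.43762386·0.42378844) = 106.819892
y = r_b·(sin φ − φ·cos φ) = 97.890234·(0.42378844 − 0.43762386·0.90576120) = 2.682754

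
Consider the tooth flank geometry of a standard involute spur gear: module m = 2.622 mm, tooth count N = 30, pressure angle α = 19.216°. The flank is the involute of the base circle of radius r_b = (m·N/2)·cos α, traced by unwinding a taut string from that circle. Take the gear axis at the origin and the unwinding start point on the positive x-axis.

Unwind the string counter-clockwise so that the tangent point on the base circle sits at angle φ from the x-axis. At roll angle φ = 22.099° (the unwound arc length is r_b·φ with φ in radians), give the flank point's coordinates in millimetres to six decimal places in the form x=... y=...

pitch radius r_p = m·N/2 = 2.622·30/2 = 39.330000
base radius r_b = r_p·cos α = 39.330000·cos 19.216° = 37.138709
roll angle φ = 22.099° = 0.38570031 rad
x = r_b·(cos φ + φ·sin φ) = 37.138709·(0.92653520 + 0.38570031·0.37620809) = 39.799281
y = r_b·(sin φ − φ·cos φ) = 37.138709·(0.37620809 − 0.38570031·0.92653520) = 0.699811

x=39.799281 y=0.699811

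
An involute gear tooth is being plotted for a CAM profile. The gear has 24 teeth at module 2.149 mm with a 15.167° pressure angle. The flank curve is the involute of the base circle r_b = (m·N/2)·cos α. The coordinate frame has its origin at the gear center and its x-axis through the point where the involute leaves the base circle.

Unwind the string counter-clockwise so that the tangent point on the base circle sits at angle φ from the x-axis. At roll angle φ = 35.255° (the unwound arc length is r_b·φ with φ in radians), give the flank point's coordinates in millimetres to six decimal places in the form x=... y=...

x=29.164836 y=1.860631

pitch radius r_p = m·N/2 = 2.149·24/2 = 25.788000
base radius r_b = r_p·cos α = 25.788000·cos 15.167° = 24.889735
roll angle φ = 35.255° = 0.61531583 rad
x = r_b·(cos φ + φ·sin φ) = 24.889735·(0.81659119 + 0.61531583·0.57721645) = 29.164836
y = r_b·(sin φ − φ·cos φ) = 24.889735·(0.57721645 − 0.61531583·0.81659119) = 1.860631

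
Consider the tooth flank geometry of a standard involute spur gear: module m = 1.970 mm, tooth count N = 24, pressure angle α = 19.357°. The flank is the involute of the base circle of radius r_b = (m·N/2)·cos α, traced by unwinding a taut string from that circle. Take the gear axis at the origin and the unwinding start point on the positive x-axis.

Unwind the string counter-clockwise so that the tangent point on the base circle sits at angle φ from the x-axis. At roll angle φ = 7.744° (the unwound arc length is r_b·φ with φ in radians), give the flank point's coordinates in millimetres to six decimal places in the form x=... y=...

pitch radius r_p = m·N/2 = 1.970·24/2 = 23.640000
base radius r_b = r_p·cos α = 23.640000·cos 19.357° = 22.303670
roll angle φ = 7.744° = 0.13515830 rad
x = r_b·(cos φ + φ·sin φ) = 22.303670·(0.99088001 + 0.13515830·0.13474717) = 22.506460
y = r_b·(sin φ − φ·cos φ) = 22.303670·(0.13474717 − 0.13515830·0.99088001) = 0.018323

x=22.506460 y=0.018323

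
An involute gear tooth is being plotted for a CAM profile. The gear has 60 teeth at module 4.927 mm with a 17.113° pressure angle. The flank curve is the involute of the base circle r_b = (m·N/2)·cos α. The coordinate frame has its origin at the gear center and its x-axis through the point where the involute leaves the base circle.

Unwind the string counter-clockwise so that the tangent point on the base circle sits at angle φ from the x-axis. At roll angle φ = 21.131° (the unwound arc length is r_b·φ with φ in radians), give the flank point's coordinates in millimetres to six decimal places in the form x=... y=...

pitch radius r_p = m·N/2 = 4.927·60/2 = 147.810000
base radius r_b = r_p·cos α = 147.810000·cos 17.113° = 141.265901
roll angle φ = 21.131° = 0.36880552 rad
x = r_b·(cos φ + φ·sin φ) = 141.265901·(0.93275862 + 0.36880552·0.36050153) = 150.548988
y = r_b·(sin φ − φ·cos φ) = 141.265901·(0.36050153 − 0.36880552·0.93275862) = 2.330181

x=150.548988 y=2.330181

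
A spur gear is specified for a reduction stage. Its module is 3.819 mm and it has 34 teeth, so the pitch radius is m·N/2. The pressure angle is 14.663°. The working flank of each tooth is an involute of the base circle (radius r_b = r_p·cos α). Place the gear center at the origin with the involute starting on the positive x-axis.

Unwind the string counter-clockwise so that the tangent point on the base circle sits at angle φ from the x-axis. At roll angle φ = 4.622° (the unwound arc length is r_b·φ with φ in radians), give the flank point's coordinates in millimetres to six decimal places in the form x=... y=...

pitch radius r_p = m·N/2 = 3.819·34/2 = 64.923000
base radius r_b = r_p·cos α = 64.923000·cos 14.663° = 62.808550
roll angle φ = 4.622° = 0.08066912 rad
x = r_b·(cos φ + φ·sin φ) = 62.808550·(0.99674801 + 0.08066912·0.08058165) = 63.012581
y = r_b·(sin φ − φ·cos φ) = 62.808550·(0.08058165 − 0.08066912·0.99674801) = 0.010983

x=63.012581 y=0.010983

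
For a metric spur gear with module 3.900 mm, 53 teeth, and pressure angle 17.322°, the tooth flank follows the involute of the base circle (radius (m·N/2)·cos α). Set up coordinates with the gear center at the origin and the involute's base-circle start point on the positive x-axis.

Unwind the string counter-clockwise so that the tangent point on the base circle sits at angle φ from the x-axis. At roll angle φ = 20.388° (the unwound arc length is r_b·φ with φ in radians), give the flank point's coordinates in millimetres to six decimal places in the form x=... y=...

x=104.712739 y=1.463116

pitch radius r_p = m·N/2 = 3.900·53/2 = 103.350000
base radius r_b = r_p·cos α = 103.350000·cos 17.322° = 98.662720
roll angle φ = 20.388° = 0.35583773 rad
x = r_b·(cos φ + φ·sin φ) = 98.662720·(0.93735497 + 0.35583773·0.34837574) = 104.712739
y = r_b·(sin φ − φ·cos φ) = 98.662720·(0.34837574 − 0.35583773·0.93735497) = 1.463116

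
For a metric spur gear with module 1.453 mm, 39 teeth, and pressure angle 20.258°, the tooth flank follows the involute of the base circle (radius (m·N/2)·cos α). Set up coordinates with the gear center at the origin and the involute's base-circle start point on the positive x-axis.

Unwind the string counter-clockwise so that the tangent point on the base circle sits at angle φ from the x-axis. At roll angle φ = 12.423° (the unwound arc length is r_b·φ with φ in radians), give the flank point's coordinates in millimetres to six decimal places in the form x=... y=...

x=27.198359 y=0.089891

pitch radius r_p = m·N/2 = 1.453·39/2 = 28.333500
base radius r_b = r_p·cos α = 28.333500·cos 20.258° = 26.580875
roll angle φ = 12.423° = 0.21682225 rad
x = r_b·(cos φ + φ·sin φ) = 26.580875·(0.97658600 + 0.21682225·0.21512737) = 27.198359
y = r_b·(sin φ − φ·cos φ) = 26.580875·(0.21512737 − 0.21682225·0.97658600) = 0.089891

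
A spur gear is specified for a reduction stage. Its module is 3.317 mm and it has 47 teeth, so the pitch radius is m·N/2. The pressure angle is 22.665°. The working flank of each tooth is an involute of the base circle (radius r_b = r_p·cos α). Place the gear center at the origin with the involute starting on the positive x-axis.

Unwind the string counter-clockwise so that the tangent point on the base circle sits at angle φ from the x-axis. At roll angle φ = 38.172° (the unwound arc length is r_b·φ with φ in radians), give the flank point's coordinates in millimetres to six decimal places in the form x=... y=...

x=86.164895 y=6.780375

pitch radius r_p = m·N/2 = 3.317·47/2 = 77.949500
base radius r_b = r_p·cos α = 77.949500·cos 22.665° = 71.929745
roll angle φ = 38.172° = 0.66622708 rad
x = r_b·(cos φ + φ·sin φ) = 71.929745·(0.78615901 + 0.66622708·0.61802428) = 86.164895
y = r_b·(sin φ − φ·cos φ) = 71.929745·(0.61802428 − 0.66622708·0.78615901) = 6.780375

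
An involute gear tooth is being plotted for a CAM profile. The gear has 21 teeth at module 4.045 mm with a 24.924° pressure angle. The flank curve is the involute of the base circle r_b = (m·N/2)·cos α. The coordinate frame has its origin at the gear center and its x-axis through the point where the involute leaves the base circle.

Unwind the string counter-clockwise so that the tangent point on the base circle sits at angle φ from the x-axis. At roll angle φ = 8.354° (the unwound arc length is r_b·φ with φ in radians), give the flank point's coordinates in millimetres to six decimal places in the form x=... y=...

pitch radius r_p = m·N/2 = 4.045·21/2 = 42.472500
base radius r_b = r_p·cos α = 42.472500·cos 24.924° = 38.516933
roll angle φ = 8.354° = 0.14580481 rad
x = r_b·(cos φ + φ·sin φ) = 38.516933·(0.98938930 + 0.14580481·0.14528874) = 38.924176
y = r_b·(sin φ − φ·cos φ) = 38.516933·(0.14528874 − 0.14580481·0.98938930) = 0.039712

x=38.924176 y=0.039712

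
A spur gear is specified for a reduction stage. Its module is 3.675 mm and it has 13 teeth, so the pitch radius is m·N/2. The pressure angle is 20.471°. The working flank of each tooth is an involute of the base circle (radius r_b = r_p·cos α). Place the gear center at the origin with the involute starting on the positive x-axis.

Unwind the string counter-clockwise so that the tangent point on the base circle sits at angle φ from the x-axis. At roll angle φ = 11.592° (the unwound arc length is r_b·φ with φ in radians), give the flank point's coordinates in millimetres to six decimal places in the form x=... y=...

x=22.832329 y=0.061524

pitch radius r_p = m·N/2 = 3.675·13/2 = 23.887500
base radius r_b = r_p·cos α = 23.887500·cos 20.471° = 22.378988
roll angle φ = 11.592° = 0.20231857 rad
x = r_b·(cos φ + φ·sin φ) = 22.378988·(0.97960332 + 0.20231857·0.20094114) = 22.832329
y = r_b·(sin φ − φ·cos φ) = 22.378988·(0.20094114 − 0.20231857·0.97960332) = 0.061524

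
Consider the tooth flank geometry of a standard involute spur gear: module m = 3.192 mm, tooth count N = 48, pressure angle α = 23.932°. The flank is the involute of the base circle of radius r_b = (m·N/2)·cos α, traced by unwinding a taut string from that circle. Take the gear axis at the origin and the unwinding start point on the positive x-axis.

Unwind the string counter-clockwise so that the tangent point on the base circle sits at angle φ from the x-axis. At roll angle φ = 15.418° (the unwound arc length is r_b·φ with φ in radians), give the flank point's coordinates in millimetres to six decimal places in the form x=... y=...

pitch radius r_p = m·N/2 = 3.192·48/2 = 76.608000
base radius r_b = r_p·cos α = 76.608000·cos 23.932° = 70.021822
roll angle φ = 15.418° = 0.26909486 rad
x = r_b·(cos φ + φ·sin φ) = 70.021822·(0.96401193 + 0.26909486·0.26585898) = 72.511323
y = r_b·(sin φ − φ·cos φ) = 70.021822·(0.26585898 − 0.26909486·0.96401193) = 0.451523

x=72.511323 y=0.451523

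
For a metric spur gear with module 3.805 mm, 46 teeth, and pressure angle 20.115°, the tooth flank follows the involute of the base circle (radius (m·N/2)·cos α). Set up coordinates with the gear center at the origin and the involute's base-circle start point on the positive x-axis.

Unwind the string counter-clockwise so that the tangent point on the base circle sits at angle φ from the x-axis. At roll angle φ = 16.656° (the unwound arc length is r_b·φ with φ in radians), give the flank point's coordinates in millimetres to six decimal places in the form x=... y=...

x=85.576234 y=0.667265

pitch radius r_p = m·N/2 = 3.805·46/2 = 87.515000
base radius r_b = r_p·cos α = 87.515000·cos 20.115° = 82.176957
roll angle φ = 16.656° = 0.29070204 rad
x = r_b·(cos φ + φ·sin φ) = 82.176957·(0.95804289 + 0.29070204·0.28662488) = 85.576234
y = r_b·(sin φ − φ·cos φ) = 82.176957·(0.28662488 − 0.29070204·0.95804289) = 0.667265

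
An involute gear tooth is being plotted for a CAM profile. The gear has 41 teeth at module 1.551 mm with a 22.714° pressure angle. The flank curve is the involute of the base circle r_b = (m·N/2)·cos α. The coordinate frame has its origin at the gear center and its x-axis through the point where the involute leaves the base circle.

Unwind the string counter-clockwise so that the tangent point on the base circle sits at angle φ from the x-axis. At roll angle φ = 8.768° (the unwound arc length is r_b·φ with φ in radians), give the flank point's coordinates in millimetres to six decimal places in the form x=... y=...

x=29.670977 y=0.034954

pitch radius r_p = m·N/2 = 1.551·41/2 = 31.795500
base radius r_b = r_p·cos α = 31.795500·cos 22.714° = 29.329561
roll angle φ = 8.768° = 0.15303047 rad
x = r_b·(cos φ + φ·sin φ) = 29.329561·(0.98831367 + 0.15303047·0.15243388) = 29.670977
y = r_b·(sin φ − φ·cos φ) = 29.329561·(0.15243388 − 0.15303047·0.98831367) = 0.034954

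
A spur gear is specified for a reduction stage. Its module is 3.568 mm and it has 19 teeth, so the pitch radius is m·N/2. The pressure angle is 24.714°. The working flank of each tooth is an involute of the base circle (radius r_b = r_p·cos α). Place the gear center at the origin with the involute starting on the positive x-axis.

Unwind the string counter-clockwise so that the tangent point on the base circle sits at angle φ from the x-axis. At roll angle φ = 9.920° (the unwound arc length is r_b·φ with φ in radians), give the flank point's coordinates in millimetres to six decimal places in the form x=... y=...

pitch radius r_p = m·N/2 = 3.568·19/2 = 33.896000
base radius r_b = r_p·cos α = 33.896000·cos 24.714° = 30.791331
roll angle φ = 9.920° = 0.17313666 rad
x = r_b·(cos φ + φ·sin φ) = 30.791331·(0.98504925 + 0.17313666·0.17227296) = 31.249384
y = r_b·(sin φ − φ·cos φ) = 30.791331·(0.17227296 − 0.17313666·0.98504925) = 0.053109

x=31.249384 y=0.053109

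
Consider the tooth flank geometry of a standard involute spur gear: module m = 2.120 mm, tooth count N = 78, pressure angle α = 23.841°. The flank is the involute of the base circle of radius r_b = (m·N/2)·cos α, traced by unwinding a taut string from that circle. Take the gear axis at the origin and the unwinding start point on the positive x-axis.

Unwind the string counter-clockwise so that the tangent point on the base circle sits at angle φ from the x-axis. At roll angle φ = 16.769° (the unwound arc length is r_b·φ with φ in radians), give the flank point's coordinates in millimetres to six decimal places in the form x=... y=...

x=78.794889 y=0.626575

pitch radius r_p = m·N/2 = 2.120·78/2 = 82.680000
base radius r_b = r_p·cos α = 82.680000·cos 23.841° = 75.624970
roll angle φ = 16.769° = 0.29267426 rad
x = r_b·(cos φ + φ·sin φ) = 75.624970·(0.95747574 + 0.29267426·0.28851379) = 78.794889
y = r_b·(sin φ − φ·cos φ) = 75.624970·(0.28851379 − 0.29267426·0.95747574) = 0.626575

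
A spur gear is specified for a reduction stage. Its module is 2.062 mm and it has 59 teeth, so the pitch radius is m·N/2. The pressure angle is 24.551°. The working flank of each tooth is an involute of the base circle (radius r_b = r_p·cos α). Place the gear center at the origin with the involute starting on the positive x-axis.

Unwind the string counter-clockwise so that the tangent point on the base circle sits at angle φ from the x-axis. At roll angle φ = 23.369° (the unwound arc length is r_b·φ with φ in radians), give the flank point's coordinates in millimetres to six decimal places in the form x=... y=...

x=59.742087 y=1.230684

pitch radius r_p = m·N/2 = 2.062·59/2 = 60.829000
base radius r_b = r_p·cos α = 60.829000·cos 24.551° = 55.329559
roll angle φ = 23.369° = 0.40786599 rad
x = r_b·(cos φ + φ·sin φ) = 55.329559·(0.91796937 + 0.40786599·0.39665128) = 59.742087
y = r_b·(sin φ − φ·cos φ) = 55.329559·(0.39665128 − 0.40786599·0.91796937) = 1.230684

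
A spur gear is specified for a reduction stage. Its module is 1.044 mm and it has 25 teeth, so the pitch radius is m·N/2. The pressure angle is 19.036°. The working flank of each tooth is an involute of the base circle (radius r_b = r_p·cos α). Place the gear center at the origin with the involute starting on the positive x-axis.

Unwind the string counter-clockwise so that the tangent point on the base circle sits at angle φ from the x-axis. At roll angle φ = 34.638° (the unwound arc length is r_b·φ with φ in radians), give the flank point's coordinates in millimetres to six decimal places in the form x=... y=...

pitch radius r_p = m·N/2 = 1.044·25/2 = 13.050000
base radius r_b = r_p·cos α = 13.050000·cos 19.036° = 12.336345
roll angle φ = 34.638° = 0.60454715 rad
x = r_b·(cos φ + φ·sin φ) = 12.336345·(0.82275958 + 0.60454715·0.56838954) = 14.388840
y = r_b·(sin φ − φ·cos φ) = 12.336345·(0.56838954 − 0.60454715·0.82275958) = 0.875789

x=14.388840 y=0.875789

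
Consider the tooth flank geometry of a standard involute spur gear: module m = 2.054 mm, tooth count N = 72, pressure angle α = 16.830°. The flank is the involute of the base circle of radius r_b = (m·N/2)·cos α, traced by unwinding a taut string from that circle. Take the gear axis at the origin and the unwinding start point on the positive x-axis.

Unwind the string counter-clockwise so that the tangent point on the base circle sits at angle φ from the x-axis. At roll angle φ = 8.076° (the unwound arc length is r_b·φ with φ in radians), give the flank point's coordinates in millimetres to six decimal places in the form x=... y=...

x=71.476431 y=0.065937

pitch radius r_p = m·N/2 = 2.054·72/2 = 73.944000
base radius r_b = r_p·cos α = 73.944000·cos 16.830° = 70.776833
roll angle φ = 8.076° = 0.14095279 rad
x = r_b·(cos φ + φ·sin φ) = 70.776833·(0.99008259 + 0.14095279·0.14048652) = 71.476431
y = r_b·(sin φ − φ·cos φ) = 70.776833·(0.14048652 − 0.14095279·0.99008259) = 0.065937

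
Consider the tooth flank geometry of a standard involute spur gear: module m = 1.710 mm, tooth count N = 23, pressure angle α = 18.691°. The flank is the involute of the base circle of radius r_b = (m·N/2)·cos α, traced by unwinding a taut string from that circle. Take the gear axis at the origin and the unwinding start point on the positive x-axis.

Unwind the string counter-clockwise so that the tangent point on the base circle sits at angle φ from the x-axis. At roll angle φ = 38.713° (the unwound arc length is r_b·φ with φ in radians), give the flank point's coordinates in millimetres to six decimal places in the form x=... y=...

pitch radius r_p = m·N/2 = 1.710·23/2 = 19.665000
base radius r_b = r_p·cos α = 19.665000·cos 18.691° = 18.627880
roll angle φ = 38.713° = 0.67566931 rad
x = r_b·(cos φ + φ·sin φ) = 18.627880·(0.78028852 + 0.67566931·0.62541971) = 22.406833
y = r_b·(sin φ − φ·cos φ) = 18.627880·(0.62541971 − 0.67566931·0.78028852) = 1.829308

x=22.406833 y=1.829308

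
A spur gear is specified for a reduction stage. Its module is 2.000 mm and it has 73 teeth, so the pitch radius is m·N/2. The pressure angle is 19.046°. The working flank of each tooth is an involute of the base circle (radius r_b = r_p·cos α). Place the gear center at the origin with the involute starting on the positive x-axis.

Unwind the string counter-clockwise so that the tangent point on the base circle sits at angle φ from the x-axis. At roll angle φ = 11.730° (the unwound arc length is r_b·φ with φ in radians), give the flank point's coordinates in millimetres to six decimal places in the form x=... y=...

pitch radius r_p = m·N/2 = 2.000·73/2 = 73.000000
base radius r_b = r_p·cos α = 73.000000·cos 19.046° = 69.003753
roll angle φ = 11.730° = 0.20472712 rad
x = r_b·(cos φ + φ·sin φ) = 69.003753·(0.97911650 + 0.20472712·0.20329999) = 70.434719
y = r_b·(sin φ − φ·cos φ) = 69.003753·(0.20329999 − 0.20472712·0.97911650) = 0.196542

x=70.434719 y=0.196542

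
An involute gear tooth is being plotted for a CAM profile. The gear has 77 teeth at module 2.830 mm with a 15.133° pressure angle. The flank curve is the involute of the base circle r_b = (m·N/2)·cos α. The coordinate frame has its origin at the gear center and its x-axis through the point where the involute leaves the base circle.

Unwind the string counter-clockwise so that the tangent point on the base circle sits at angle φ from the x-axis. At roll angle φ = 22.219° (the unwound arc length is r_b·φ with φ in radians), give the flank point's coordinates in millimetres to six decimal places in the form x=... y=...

pitch radius r_p = m·N/2 = 2.830·77/2 = 108.955000
base radius r_b = r_p·cos α = 108.955000·cos 15.133° = 105.176705
roll angle φ = 22.219° = 0.38779471 rad
x = r_b·(cos φ + φ·sin φ) = 105.176705·(0.92574524 + 0.38779471·0.37814780) = 112.790337
y = r_b·(sin φ − φ·cos φ) = 105.176705·(0.37814780 − 0.38779471·0.92574524) = 2.013997

x=112.790337 y=2.013997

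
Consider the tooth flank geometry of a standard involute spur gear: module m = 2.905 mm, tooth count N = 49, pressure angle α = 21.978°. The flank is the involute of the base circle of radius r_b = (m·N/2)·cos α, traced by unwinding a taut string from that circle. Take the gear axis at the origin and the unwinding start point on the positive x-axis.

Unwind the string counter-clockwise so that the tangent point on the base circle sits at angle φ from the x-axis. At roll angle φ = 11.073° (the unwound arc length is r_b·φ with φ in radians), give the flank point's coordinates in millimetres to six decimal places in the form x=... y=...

x=67.221280 y=0.158208

pitch radius r_p = m·N/2 = 2.905·49/2 = 71.172500
base radius r_b = r_p·cos α = 71.172500·cos 21.978° = 66.000225
roll angle φ = 11.073° = 0.19326031 rad
x = r_b·(cos φ + φ·sin φ) = 66.000225·(0.98138328 + 0.19326031·0.19205952) = 67.221280
y = r_b·(sin φ − φ·cos φ) = 66.000225·(0.19205952 − 0.19326031·0.98138328) = 0.158208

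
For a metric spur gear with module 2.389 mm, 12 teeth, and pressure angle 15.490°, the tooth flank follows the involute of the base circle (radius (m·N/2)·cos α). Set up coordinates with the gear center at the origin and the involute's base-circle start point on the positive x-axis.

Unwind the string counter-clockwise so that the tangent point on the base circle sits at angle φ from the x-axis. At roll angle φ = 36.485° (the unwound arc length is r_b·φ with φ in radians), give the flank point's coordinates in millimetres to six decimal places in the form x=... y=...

pitch radius r_p = m·N/2 = 2.389·12/2 = 14.334000
base radius r_b = r_p·cos α = 14.334000·cos 15.490° = 13.813347
roll angle φ = 36.485° = 0.63678338 rad
x = r_b·(cos φ + φ·sin φ) = 13.813347·(0.80401256 + 0.63678338·0.59461232) = 16.336380
y = r_b·(sin φ − φ·cos φ) = 13.813347·(0.59461232 − 0.63678338·0.80401256) = 1.141404

x=16.336380 y=1.141404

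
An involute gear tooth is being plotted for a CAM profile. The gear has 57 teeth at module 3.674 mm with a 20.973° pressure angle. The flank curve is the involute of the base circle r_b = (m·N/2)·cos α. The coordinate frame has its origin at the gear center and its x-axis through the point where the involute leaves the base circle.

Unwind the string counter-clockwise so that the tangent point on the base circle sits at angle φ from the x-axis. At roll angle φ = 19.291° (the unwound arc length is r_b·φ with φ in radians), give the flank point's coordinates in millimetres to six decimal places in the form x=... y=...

x=103.157646 y=1.229867

pitch radius r_p = m·N/2 = 3.674·57/2 = 104.709000
base radius r_b = r_p·cos α = 104.709000·cos 20.973° = 97.771945
roll angle φ = 19.291° = 0.33669147 rad
x = r_b·(cos φ + φ·sin φ) = 97.771945·(0.94385286 + 0.33669147·0.33036614) = 103.157646
y = r_b·(sin φ − φ·cos φ) = 97.771945·(0.33036614 − 0.33669147·0.94385286) = 1.229867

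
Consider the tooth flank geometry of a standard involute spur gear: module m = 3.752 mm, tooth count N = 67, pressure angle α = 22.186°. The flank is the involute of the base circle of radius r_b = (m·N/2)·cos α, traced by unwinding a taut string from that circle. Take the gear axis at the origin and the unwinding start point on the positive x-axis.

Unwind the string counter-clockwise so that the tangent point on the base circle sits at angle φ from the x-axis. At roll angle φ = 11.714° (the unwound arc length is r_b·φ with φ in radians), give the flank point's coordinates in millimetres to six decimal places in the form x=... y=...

x=118.793175 y=0.330150

pitch radius r_p = m·N/2 = 3.752·67/2 = 125.692000
base radius r_b = r_p·cos α = 125.692000·cos 22.186° = 116.386126
roll angle φ = 11.714° = 0.20444787 rad
x = r_b·(cos φ + φ·sin φ) = 116.386126·(0.97917323 + 0.20444787·0.20302656) = 118.793175
y = r_b·(sin φ − φ·cos φ) = 116.386126·(0.20302656 − 0.20444787·0.97917323) = 0.330150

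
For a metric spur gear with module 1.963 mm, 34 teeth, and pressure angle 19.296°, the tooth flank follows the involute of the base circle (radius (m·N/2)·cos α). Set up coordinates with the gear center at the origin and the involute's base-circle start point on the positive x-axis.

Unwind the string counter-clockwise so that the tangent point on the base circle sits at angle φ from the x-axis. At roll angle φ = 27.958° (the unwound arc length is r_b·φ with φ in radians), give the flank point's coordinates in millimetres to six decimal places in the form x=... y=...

x=35.025787 y=1.191004

pitch radius r_p = m·N/2 = 1.963·34/2 = 33.371000
base radius r_b = r_p·cos α = 33.371000·cos 19.296° = 31.496351
roll angle φ = 27.958° = 0.48795915 rad
x = r_b·(cos φ + φ·sin φ) = 31.496351·(0.88329150 + 0.48795915·0.46882420) = 35.025787
y = r_b·(sin φ − φ·cos φ) = 31.496351·(0.46882420 − 0.48795915·0.88329150) = 1.191004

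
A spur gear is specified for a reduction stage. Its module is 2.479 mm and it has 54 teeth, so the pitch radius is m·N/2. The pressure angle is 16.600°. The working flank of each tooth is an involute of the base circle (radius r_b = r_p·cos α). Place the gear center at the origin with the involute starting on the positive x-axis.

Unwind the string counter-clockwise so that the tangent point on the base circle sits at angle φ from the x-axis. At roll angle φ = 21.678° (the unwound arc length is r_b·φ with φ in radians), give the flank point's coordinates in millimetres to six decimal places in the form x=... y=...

x=68.571486 y=1.141539

pitch radius r_p = m·N/2 = 2.479·54/2 = 66.933000
base radius r_b = r_p·cos α = 66.933000·cos 16.600° = 64.143405
roll angle φ = 21.678° = 0.37835248 rad
x = r_b·(cos φ + φ·sin φ) = 64.143405·(0.92927448 + 0.37835248·0.36938997) = 68.571486
y = r_b·(sin φ − φ·cos φ) = 64.143405·(0.36938997 − 0.37835248·0.92927448) = 1.141539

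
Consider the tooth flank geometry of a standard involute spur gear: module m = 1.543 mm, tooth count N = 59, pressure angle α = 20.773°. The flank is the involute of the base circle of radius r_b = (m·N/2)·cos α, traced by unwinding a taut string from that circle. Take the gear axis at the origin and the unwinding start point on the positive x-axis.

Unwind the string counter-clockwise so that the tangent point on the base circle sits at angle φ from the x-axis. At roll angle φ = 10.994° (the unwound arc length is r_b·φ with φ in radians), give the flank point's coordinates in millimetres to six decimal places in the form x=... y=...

pitch radius r_p = m·N/2 = 1.543·59/2 = 45.518500
base radius r_b = r_p·cos α = 45.518500·cos 20.773° = 42.559475
roll angle φ = 10.994° = 0.19188150 rad
x = r_b·(cos φ + φ·sin φ) = 42.559475·(0.98164716 + 0.19188150·0.19070620) = 43.335766
y = r_b·(sin φ − φ·cos φ) = 42.559475·(0.19070620 − 0.19188150·0.98164716) = 0.099856

x=43.335766 y=0.099856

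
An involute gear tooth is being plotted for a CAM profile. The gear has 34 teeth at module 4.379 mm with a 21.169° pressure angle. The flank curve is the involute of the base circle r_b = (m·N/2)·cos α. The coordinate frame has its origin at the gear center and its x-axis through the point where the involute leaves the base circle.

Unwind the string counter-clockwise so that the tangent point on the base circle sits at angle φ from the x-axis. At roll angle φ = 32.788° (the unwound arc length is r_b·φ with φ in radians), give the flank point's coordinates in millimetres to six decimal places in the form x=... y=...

pitch radius r_p = m·N/2 = 4.379·34/2 = 74.443000
base radius r_b = r_p·cos α = 74.443000·cos 21.169° = 69.419536
roll angle φ = 32.788° = 0.57225856 rad
x = r_b·(cos φ + φ·sin φ) = 69.419536·(0.84068004 + 0.57225856·0.54153215) = 79.872483
y = r_b·(sin φ − φ·cos φ) = 69.419536·(0.54153215 − 0.57225856·0.84068004) = 4.196120

x=79.872483 y=4.196120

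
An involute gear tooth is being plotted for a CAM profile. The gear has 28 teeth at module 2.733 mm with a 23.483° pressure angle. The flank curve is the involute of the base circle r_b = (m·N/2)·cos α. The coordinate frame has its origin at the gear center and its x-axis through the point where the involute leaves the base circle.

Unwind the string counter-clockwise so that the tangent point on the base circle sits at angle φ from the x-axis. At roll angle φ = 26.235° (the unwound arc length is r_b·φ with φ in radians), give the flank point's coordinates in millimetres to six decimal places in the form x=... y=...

x=38.581305 y=1.099620

pitch radius r_p = m·N/2 = 2.733·28/2 = 38.262000
base radius r_b = r_p·cos α = 38.262000·cos 23.483° = 35.093078
roll angle φ = 26.235° = 0.45788713 rad
x = r_b·(cos φ + φ·sin φ) = 35.093078·(0.89698850 + 0.45788713·0.44205387) = 38.581305
y = r_b·(sin φ − φ·cos φ) = 35.093078·(0.44205387 − 0.45788713·0.89698850) = 1.099620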